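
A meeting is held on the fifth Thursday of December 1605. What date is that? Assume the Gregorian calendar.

December 1, 1605 is a Thursday.
The first Thursday is therefore December 1 (same day).
The fifth Thursday is 1 + 4×7 = December 29.

December 29, 1605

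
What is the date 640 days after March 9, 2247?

+366 (one year; includes Feb 29, 2248) → Mar 9, 2248 (274 left).
Mar has 31 days: +23 → Apr 1, 2248 (251 left).
Apr has 30 days: +30 → May 1, 2248 (221 left).
May has 31 days: +31 → Jun 1, 2248 (190 left).
Jun has 30 days: +30 → Jul 1, 2248 (160 left).
Jul has 31 days: +31 → Aug 1, 2248 (129 left).
Aug has 31 days: +31 → Sep 1, 2248 (98 left).
Sep has 30 days: +30 → Oct 1, 2248 (68 left).
Oct has 31 days: +31 → Nov 1, 2248 (37 left).
Nov has 30 days: +30 → Dec 1, 2248 (7 left).
+7 → Dec 8, 2248.

December 8, 2248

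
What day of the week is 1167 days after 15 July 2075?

Saturday

Jul 15, 2075 is a Monday.
1167 mod 7 = 5, so 1167 days after a Monday is Monday + 5 = Saturday.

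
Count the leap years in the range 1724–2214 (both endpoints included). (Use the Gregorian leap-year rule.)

119

Multiples of 4 in [1724,2214]: 123.
Of those, multiples of 100: 5 (not leap unless ÷400).
Multiples of 400: 1.
Leap years = 123 − 5 + 1 = 119.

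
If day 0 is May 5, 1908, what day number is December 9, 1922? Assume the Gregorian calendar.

May 5, 1908 → May 5, 1909: 365 days.
May 5, 1909 → May 5, 1910: 365 days.
May 5, 1910 → May 5, 1911: 365 days.
May 5, 1911 → May 5, 1912: 366 days (Feb 29, 1912 is in that span).
May 5, 1912 → May 5, 1913: 365 days.
May 5, 1913 → May 5, 1914: 365 days.
May 5, 1914 → May 5, 1915: 365 days.
May 5, 1915 → May 5, 1916: 366 days (Feb 29, 1916 is in that span).
May 5, 1916 → May 5, 1917: 365 days.
May 5, 1917 → May 5, 1918: 365 days.
May 5, 1918 → May 5, 1919: 365 days.
May 5, 1919 → May 5, 1920: 366 days (Feb 29, 1920 is in that span).
May 5, 1920 → May 5, 1921: 365 days.
May 5, 1921 → May 5, 1922: 365 days.
May 5, 1922 → Jun 5, 1922: 31 days (May has 31).
Jun 5, 1922 → Jul 5, 1922: 30 days (June has 30).
Jul 5, 1922 → Aug 5, 1922: 31 days (July has 31).
Aug 5, 1922 → Sep 5, 1922: 31 days (August has 31).
Sep 5, 1922 → Oct 5, 1922: 30 days (September has 30).
Oct 5, 1922 → Nov 5, 1922: 31 days (October has 31).
Nov 5, 1922 → Dec 5, 1922: 30 days (November has 30).
Dec 5, 1922 → Dec 9, 1922: 4 days.
Total: 5331 days.

5331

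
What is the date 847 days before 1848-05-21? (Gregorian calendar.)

−366 (one year; includes Feb 29, 1848) → May 21, 1847 (481 left).
−365 (one year) → May 21, 1846 (116 left).
−21 → Apr 30, 1846 (end of Apr, 30 days; 95 left).
−30 → Mar 31, 1846 (end of Mar, 31 days; 65 left).
−31 → Feb 28, 1846 (end of Feb, 28 days; 34 left).
−28 → Jan 31, 1846 (end of Jan, 31 days; 6 left).
−6 → Jan 25, 1846.

January 25, 1846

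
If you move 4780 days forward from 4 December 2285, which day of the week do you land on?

First find the weekday of Dec 4, 2285. Doomsday rule: the anchor day for the 2200s is Friday. For year 85: 85÷12 = 7 r 1, and 1÷4 = 0, so 7+1+0 = 8.
Friday + 8 ≡ Saturday — that's 2285's doomsday.
In December the doomsday date is Dec 12.
Dec 4 is 8 days before Dec 12; 8 mod 7 = 1, so Saturday − 1 = Friday.
4780 mod 7 = 6, so 4780 days after a Friday is Friday + 6 = Thursday.

Thursday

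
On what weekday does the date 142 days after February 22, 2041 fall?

Sunday

First find the weekday of Feb 22, 2041. Doomsday rule: the anchor day for the 2000s is Tuesday. For year 41: 41÷12 = 3 r 5, and 5÷4 = 1, so 3+5+1 = 9.
Tuesday + 9 ≡ Thursday — that's 2041's doomsday.
In February the doomsday date is Feb 28 (2041 is not a leap year).
Feb 22 is 6 days before Feb 28; 6 mod 7 = 6, so Thursday − 6 = Friday.
142 mod 7 = 2, so 142 days after a Friday is Friday + 2 = Sunday.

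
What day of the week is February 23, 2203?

Doomsday rule: the anchor day for the 2200s is Friday. For year 03: 3÷12 = 0 r 3, and 3÷4 = 0, so 0+3+0 = 3.
Friday + 3 ≡ Monday — that's 2203's doomsday.
In February the doomsday date is Feb 28 (2203 is not a leap year).
Feb 23 is 5 days before Feb 28; 5 mod 7 = 5, so Monday − 5 = Wednesday.

Wednesday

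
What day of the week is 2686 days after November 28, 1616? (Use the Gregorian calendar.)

Saturday

Nov 28, 1616 is a Monday.
2686 mod 7 = 5, so 2686 days after a Monday is Monday + 5 = Saturday.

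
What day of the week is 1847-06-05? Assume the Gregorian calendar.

Saturday

Doomsday rule: the anchor day for the 1800s is Friday. For year 47: 47÷12 = 3 r 11, and 11÷4 = 2, so 3+11+2 = 16.
Friday + 16 ≡ Sunday — that's 1847's doomsday.
In June the doomsday date is Jun 6.
Jun 5 is 1 day before Jun 6; 1 mod 7 = 1, so Sunday − 1 = Saturday.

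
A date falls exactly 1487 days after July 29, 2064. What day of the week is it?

First find the weekday of Jul 29, 2064. Doomsday rule: the anchor day for the 2000s is Tuesday. For year 64: 64÷12 = 5 r 4, and 4÷4 = 1, so 5+4+1 = 10.
Tuesday + 10 ≡ Friday — that's 2064's doomsday.
In July the doomsday date is Jul 11.
Jul 29 is 18 days after Jul 11; 18 mod 7 = 4, so Friday + 4 = Tuesday.
1487 mod 7 = 3, so 1487 days after a Tuesday is Tuesday + 3 = Friday.

Friday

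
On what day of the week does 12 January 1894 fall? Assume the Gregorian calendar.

Friday

Doomsday rule: the anchor day for the 1800s is Friday. For year 94: 94÷12 = 7 r 10, and 10÷4 = 2, so 7+10+2 = 19.
Friday + 19 ≡ Wednesday — that's 1894's doomsday.
In January the doomsday date is Jan 3 (1894 is not a leap year).
Jan 12 is 9 days after Jan 3; 9 mod 7 = 2, so Wednesday + 2 = Friday.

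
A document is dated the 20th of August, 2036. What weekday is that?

Wednesday

Doomsday rule: the anchor day for the 2000s is Tuesday. For year 36: 36÷12 = 3 r 0, and 0÷4 = 0, so 3+0+0 = 3.
Tuesday + 3 ≡ Friday — that's 2036's doomsday.
In August the doomsday date is Aug 8.
Aug 20 is 12 days after Aug 8; 12 mod 7 = 5, so Friday + 5 = Wednesday.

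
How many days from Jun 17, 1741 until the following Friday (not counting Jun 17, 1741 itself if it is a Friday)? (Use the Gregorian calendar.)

Jun 17, 1741 is a Saturday.
From Saturday to the next Friday is 6 days.

6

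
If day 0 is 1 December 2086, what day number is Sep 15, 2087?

288

Dec 1, 2086 → Jan 1, 2087: 31 days (December has 31).
Jan 1, 2087 → Feb 1, 2087: 31 days (January has 31).
Feb 1, 2087 → Mar 1, 2087: 28 days (February has 28).
Mar 1, 2087 → Apr 1, 2087: 31 days (March has 31).
Apr 1, 2087 → May 1, 2087: 30 days (April has 30).
May 1, 2087 → Jun 1, 2087: 31 days (May has 31).
Jun 1, 2087 → Jul 1, 2087: 30 days (June has 30).
Jul 1, 2087 → Aug 1, 2087: 31 days (July has 31).
Aug 1, 2087 → Sep 1, 2087: 31 days (August has 31).
Sep 1, 2087 → Sep 15, 2087: 14 days.
Total: 288 days.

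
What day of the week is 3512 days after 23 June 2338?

Tuesday

First find the weekday of Jun 23, 2338. Doomsday rule: the anchor day for the 2300s is Wednesday. For year 38: 38÷12 = 3 r 2, and 2÷4 = 0, so 3+2+0 = 5.
Wednesday + 5 ≡ Monday — that's 2338's doomsday.
In June the doomsday date is Jun 6.
Jun 23 is 17 days after Jun 6; 17 mod 7 = 3, so Monday + 3 = Thursday.
3512 mod 7 = 5, so 3512 days after a Thursday is Thursday + 5 = Tuesday.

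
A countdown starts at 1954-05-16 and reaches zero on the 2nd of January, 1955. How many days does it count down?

231

May 16, 1954 → Jun 16, 1954: 31 days (May has 31).
Jun 16, 1954 → Jul 16, 1954: 30 days (June has 30).
Jul 16, 1954 → Aug 16, 1954: 31 days (July has 31).
Aug 16, 1954 → Sep 16, 1954: 31 days (August has 31).
Sep 16, 1954 → Oct 16, 1954: 30 days (September has 30).
Oct 16, 1954 → Nov 16, 1954: 31 days (October has 31).
Nov 16, 1954 → Dec 16, 1954: 30 days (November has 30).
Dec 16, 1954 → Jan 2, 1955: 17 days.
Total: 231 days.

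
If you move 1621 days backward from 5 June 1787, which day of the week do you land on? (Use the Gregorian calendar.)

Jun 5, 1787 is a Tuesday.
1621 mod 7 = 4, so 1621 days before a Tuesday is Tuesday − 4 = Friday.

Friday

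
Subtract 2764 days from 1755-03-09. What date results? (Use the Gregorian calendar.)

−365 (one year) → Mar 9, 1754 (2399 left).
−365 (one year) → Mar 9, 1753 (2034 left).
−365 (one year) → Mar 9, 1752 (1669 left).
−366 (one year; includes Feb 29, 1752) → Mar 9, 1751 (1303 left).
−365 (one year) → Mar 9, 1750 (938 left).
−365 (one year) → Mar 9, 1749 (573 left).
−365 (one year) → Mar 9, 1748 (208 left).
−9 → Feb 29, 1748 (end of Feb, 29 days; 199 left).
−29 → Jan 31, 1748 (end of Jan, 31 days; 170 left).
−31 → Dec 31, 1747 (end of Dec, 31 days; 139 left).
−31 → Nov 30, 1747 (end of Nov, 30 days; 108 left).
−30 → Oct 31, 1747 (end of Oct, 31 days; 78 left).
−31 → Sep 30, 1747 (end of Sep, 30 days; 47 left).
−30 → Aug 31, 1747 (end of Aug, 31 days; 17 left).
−17 → Aug 14, 1747.

August 14, 1747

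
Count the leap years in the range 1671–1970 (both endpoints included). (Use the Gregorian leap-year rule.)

Multiples of 4 in [1671,1970]: 75.
Of those, multiples of 100: 3 (not leap unless ÷400).
Multiples of 400: 0.
Leap years = 75 − 3 + 0 = 72.

72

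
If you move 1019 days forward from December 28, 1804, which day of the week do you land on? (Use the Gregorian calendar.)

Tuesday

First find the weekday of Dec 28, 1804. Doomsday rule: the anchor day for the 1800s is Friday. For year 04: 4÷12 = 0 r 4, and 4÷4 = 1, so 0+4+1 = 5.
Friday + 5 ≡ Wednesday — that's 1804's doomsday.
In December the doomsday date is Dec 12.
Dec 28 is 16 days after Dec 12; 16 mod 7 = 2, so Wednesday + 2 = Friday.
1019 mod 7 = 4, so 1019 days after a Friday is Friday + 4 = Tuesday.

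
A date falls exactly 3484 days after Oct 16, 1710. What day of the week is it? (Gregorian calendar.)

Tuesday

Oct 16, 1710 is a Thursday.
3484 mod 7 = 5, so 3484 days after a Thursday is Thursday + 5 = Tuesday.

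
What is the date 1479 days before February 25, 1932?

February 7, 1928

−365 (one year) → Feb 25, 1931 (1114 left).
−365 (one year) → Feb 25, 1930 (749 left).
−365 (one year) → Feb 25, 1929 (384 left).
−25 → Jan 31, 1929 (end of Jan, 31 days; 359 left).
−31 → Dec 31, 1928 (end of Dec, 31 days; 328 left).
−31 → Nov 30, 1928 (end of Nov, 30 days; 297 left).
−30 → Oct 31, 1928 (end of Oct, 31 days; 267 left).
−31 → Sep 30, 1928 (end of Sep, 30 days; 236 left).
−30 → Aug 31, 1928 (end of Aug, 31 days; 206 left).
−31 → Jul 31, 1928 (end of Jul, 31 days; 175 left).
−31 → Jun 30, 1928 (end of Jun, 30 days; 144 left).
−30 → May 31, 1928 (end of May, 31 days; 114 left).
−31 → Apr 30, 1928 (end of Apr, 30 days; 83 left).
−30 → Mar 31, 1928 (end of Mar, 31 days; 53 left).
−31 → Feb 29, 1928 (end of Feb, 29 days; 22 left).
−22 → Feb 7, 1928.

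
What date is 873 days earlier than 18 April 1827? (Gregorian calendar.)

November 26, 1824

−365 (one year) → Apr 18, 1826 (508 left).
−365 (one year) → Apr 18, 1825 (143 left).
−18 → Mar 31, 1825 (end of Mar, 31 days; 125 left).
−31 → Feb 28, 1825 (end of Feb, 28 days; 94 left).
−28 → Jan 31, 1825 (end of Jan, 31 days; 66 left).
−31 → Dec 31, 1824 (end of Dec, 31 days; 35 left).
−31 → Nov 30, 1824 (end of Nov, 30 days; 4 left).
−4 → Nov 26, 1824.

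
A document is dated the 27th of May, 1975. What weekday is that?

Tuesday

Doomsday rule: the anchor day for the 1900s is Wednesday. For year 75: 75÷12 = 6 r 3, and 3÷4 = 0, so 6+3+0 = 9.
Wednesday + 9 ≡ Friday — that's 1975's doomsday.
In May the doomsday date is May 9.
May 27 is 18 days after May 9; 18 mod 7 = 4, so Friday + 4 = Tuesday.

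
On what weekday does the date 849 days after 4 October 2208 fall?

Thursday

First find the weekday of Oct 4, 2208. Doomsday rule: the anchor day for the 2200s is Friday. For year 08: 8÷12 = 0 r 8, and 8÷4 = 2, so 0+8+2 = 10.
Friday + 10 ≡ Monday — that's 2208's doomsday.
In October the doomsday date is Oct 10.
Oct 4 is 6 days before Oct 10; 6 mod 7 = 6, so Monday − 6 = Tuesday.
849 mod 7 = 2, so 849 days after a Tuesday is Tuesday + 2 = Thursday.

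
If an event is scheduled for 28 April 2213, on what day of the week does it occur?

Doomsday rule: the anchor day for the 2200s is Friday. For year 13: 13÷12 = 1 r 1, and 1÷4 = 0, so 1+1+0 = 2.
Friday + 2 ≡ Sunday — that's 2213's doomsday.
In April the doomsday date is Apr 4.
Apr 28 is 24 days after Apr 4; 24 mod 7 = 3, so Sunday + 3 = Wednesday.

Wednesday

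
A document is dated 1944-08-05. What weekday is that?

Doomsday rule: the anchor day for the 1900s is Wednesday. For year 44: 44÷12 = 3 r 8, and 8÷4 = 2, so 3+8+2 = 13.
Wednesday + 13 ≡ Tuesday — that's 1944's doomsday.
In August the doomsday date is Aug 8.
Aug 5 is 3 days before Aug 8; 3 mod 7 = 3, so Tuesday − 3 = Saturday.

Saturday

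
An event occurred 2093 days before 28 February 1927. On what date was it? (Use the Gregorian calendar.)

June 6, 1921

−365 (one year) → Feb 28, 1926 (1728 left).
−365 (one year) → Feb 28, 1925 (1363 left).
−366 (one year; includes Feb 29, 1924) → Feb 28, 1924 (997 left).
−365 (one year) → Feb 28, 1923 (632 left).
−365 (one year) → Feb 28, 1922 (267 left).
−28 → Jan 31, 1922 (end of Jan, 31 days; 239 left).
−31 → Dec 31, 1921 (end of Dec, 31 days; 208 left).
−31 → Nov 30, 1921 (end of Nov, 30 days; 177 left).
−30 → Oct 31, 1921 (end of Oct, 31 days; 147 left).
−31 → Sep 30, 1921 (end of Sep, 30 days; 116 left).
−30 → Aug 31, 1921 (end of Aug, 31 days; 86 left).
−31 → Jul 31, 1921 (end of Jul, 31 days; 55 left).
−31 → Jun 30, 1921 (end of Jun, 30 days; 24 left).
−24 → Jun 6, 1921.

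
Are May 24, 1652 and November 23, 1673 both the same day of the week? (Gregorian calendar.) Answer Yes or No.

From May 24, 1652 to Nov 23, 1673 is 7853 days.
7853 mod 7 = 6, so they are different weekdays.
(May 24, 1652 is a Friday; Nov 23, 1673 is a Thursday.)

No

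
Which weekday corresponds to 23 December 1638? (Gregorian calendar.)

Thursday

Doomsday rule: the anchor day for the 1600s is Tuesday. For year 38: 38÷12 = 3 r 2, and 2÷4 = 0, so 3+2+0 = 5.
Tuesday + 5 ≡ Sunday — that's 1638's doomsday.
In December the doomsday date is Dec 12.
Dec 23 is 11 days after Dec 12; 11 mod 7 = 4, so Sunday + 4 = Thursday.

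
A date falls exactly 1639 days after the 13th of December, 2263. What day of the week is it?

First find the weekday of Dec 13, 2263. Doomsday rule: the anchor day for the 2200s is Friday. For year 63: 63÷12 = 5 r 3, and 3÷4 = 0, so 5+3+0 = 8.
Friday + 8 ≡ Saturday — that's 2263's doomsday.
In December the doomsday date is Dec 12.
Dec 13 is 1 day after Dec 12; 1 mod 7 = 1, so Saturday + 1 = Sunday.
1639 mod 7 = 1, so 1639 days after a Sunday is Sunday + 1 = Monday.

Monday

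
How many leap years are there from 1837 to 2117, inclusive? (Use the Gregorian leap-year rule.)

68

Multiples of 4 in [1837,2117]: 70.
Of those, multiples of 100: 3 (not leap unless ÷400).
Multiples of 400: 1.
Leap years = 70 − 3 + 1 = 68.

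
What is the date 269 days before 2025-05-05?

August 9, 2024

−5 → Apr 30, 2025 (end of Apr, 30 days; 264 left).
−30 → Mar 31, 2025 (end of Mar, 31 days; 234 left).
−31 → Feb 28, 2025 (end of Feb, 28 days; 203 left).
−28 → Jan 31, 2025 (end of Jan, 31 days; 175 left).
−31 → Dec 31, 2024 (end of Dec, 31 days; 144 left).
−31 → Nov 30, 2024 (end of Nov, 30 days; 113 left).
−30 → Oct 31, 2024 (end of Oct, 31 days; 83 left).
−31 → Sep 30, 2024 (end of Sep, 30 days; 52 left).
−30 → Aug 31, 2024 (end of Aug, 31 days; 22 left).
−22 → Aug 9, 2024.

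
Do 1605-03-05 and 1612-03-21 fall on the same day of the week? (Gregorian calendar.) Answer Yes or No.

From Mar 5, 1605 to Mar 21, 1612 is 2573 days.
2573 mod 7 = 4, so they are different weekdays.
(Mar 5, 1605 is a Saturday; Mar 21, 1612 is a Wednesday.)

No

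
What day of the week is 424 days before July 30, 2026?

Sunday

Jul 30, 2026 is a Thursday.
424 mod 7 = 4, so 424 days before a Thursday is Thursday − 4 = Sunday.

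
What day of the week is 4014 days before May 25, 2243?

May 25, 2243 is a Thursday.
4014 mod 7 = 3, so 4014 days before a Thursday is Thursday − 3 = Monday.

Monday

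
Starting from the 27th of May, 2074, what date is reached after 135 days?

October 9, 2074

May has 31 days: +5 → Jun 1, 2074 (130 left).
Jun has 30 days: +30 → Jul 1, 2074 (100 left).
Jul has 31 days: +31 → Aug 1, 2074 (69 left).
Aug has 31 days: +31 → Sep 1, 2074 (38 left).
Sep has 30 days: +30 → Oct 1, 2074 (8 left).
+8 → Oct 9, 2074.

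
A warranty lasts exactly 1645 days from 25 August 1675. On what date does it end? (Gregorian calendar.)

+366 (one year; includes Feb 29, 1676) → Aug 25, 1676 (1279 left).
+365 (one year) → Aug 25, 1677 (914 left).
+365 (one year) → Aug 25, 1678 (549 left).
+365 (one year) → Aug 25, 1679 (184 left).
Aug has 31 days: +7 → Sep 1, 1679 (177 left).
Sep has 30 days: +30 → Oct 1, 1679 (147 left).
Oct has 31 days: +31 → Nov 1, 1679 (116 left).
Nov has 30 days: +30 → Dec 1, 1679 (86 left).
Dec has 31 days: +31 → Jan 1, 1680 (55 left).
Jan has 31 days: +31 → Feb 1, 1680 (24 left).
+24 → Feb 25, 1680.

February 25, 1680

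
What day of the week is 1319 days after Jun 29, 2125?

Jun 29, 2125 is a Friday.
1319 mod 7 = 3, so 1319 days after a Friday is Friday + 3 = Monday.

Monday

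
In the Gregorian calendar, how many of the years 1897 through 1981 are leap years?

20

Multiples of 4 in [1897,1981]: 21.
Of those, multiples of 100: 1 (not leap unless ÷400).
Multiples of 400: 0.
Leap years = 21 − 1 + 0 = 20.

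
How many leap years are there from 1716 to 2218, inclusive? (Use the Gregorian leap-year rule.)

Multiples of 4 in [1716,2218]: 126.
Of those, multiples of 100: 5 (not leap unless ÷400).
Multiples of 400: 1.
Leap years = 126 − 5 + 1 = 122.

122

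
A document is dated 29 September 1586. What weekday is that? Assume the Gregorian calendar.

Doomsday rule: the anchor day for the 1500s is Wednesday. For year 86: 86÷12 = 7 r 2, and 2÷4 = 0, so 7+2+0 = 9.
Wednesday + 9 ≡ Friday — that's 1586's doomsday.
In September the doomsday date is Sep 5.
Sep 29 is 24 days after Sep 5; 24 mod 7 = 3, so Friday + 3 = Monday.

Monday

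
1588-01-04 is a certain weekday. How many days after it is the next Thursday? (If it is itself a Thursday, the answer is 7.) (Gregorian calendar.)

Jan 4, 1588 is a Monday.
From Monday to the next Thursday is 3 days.

3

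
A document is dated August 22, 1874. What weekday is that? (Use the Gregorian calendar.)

Doomsday rule: the anchor day for the 1800s is Friday. For year 74: 74÷12 = 6 r 2, and 2÷4 = 0, so 6+2+0 = 8.
Friday + 8 ≡ Saturday — that's 1874's doomsday.
In August the doomsday date is Aug 8.
Aug 22 is 14 days after Aug 8; 14 mod 7 = 0, so Saturday + 0 = Saturday.

Saturday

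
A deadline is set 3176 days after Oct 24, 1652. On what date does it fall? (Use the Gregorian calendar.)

+365 (one year) → Oct 24, 1653 (2811 left).
+365 (one year) → Oct 24, 1654 (2446 left).
+365 (one year) → Oct 24, 1655 (2081 left).
+366 (one year; includes Feb 29, 1656) → Oct 24, 1656 (1715 left).
+365 (one year) → Oct 24, 1657 (1350 left).
+365 (one year) → Oct 24, 1658 (985 left).
+365 (one year) → Oct 24, 1659 (620 left).
+366 (one year; includes Feb 29, 1660) → Oct 24, 1660 (254 left).
Oct has 31 days: +8 → Nov 1, 1660 (246 left).
Nov has 30 days: +30 → Dec 1, 1660 (216 left).
Dec has 31 days: +31 → Jan 1, 1661 (185 left).
Jan has 31 days: +31 → Feb 1, 1661 (154 left).
Feb has 28 days: +28 → Mar 1, 1661 (126 left).
Mar has 31 days: +31 → Apr 1, 1661 (95 left).
Apr has 30 days: +30 → May 1, 1661 (65 left).
May has 31 days: +31 → Jun 1, 1661 (34 left).
Jun has 30 days: +30 → Jul 1, 1661 (4 left).
+4 → Jul 5, 1661.

July 5, 1661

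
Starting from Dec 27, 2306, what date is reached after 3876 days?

+365 (one year) → Dec 27, 2307 (3511 left).
+366 (one year; includes Feb 29, 2308) → Dec 27, 2308 (3145 left).
+365 (one year) → Dec 27, 2309 (2780 left).
+365 (one year) → Dec 27, 2310 (2415 left).
+365 (one year) → Dec 27, 2311 (2050 left).
+366 (one year; includes Feb 29, 2312) → Dec 27, 2312 (1684 left).
+365 (one year) → Dec 27, 2313 (1319 left).
+365 (one year) → Dec 27, 2314 (954 left).
+365 (one year) → Dec 27, 2315 (589 left).
+366 (one year; includes Feb 29, 2316) → Dec 27, 2316 (223 left).
Dec has 31 days: +5 → Jan 1, 2317 (218 left).
Jan has 31 days: +31 → Feb 1, 2317 (187 left).
Feb has 28 days: +28 → Mar 1, 2317 (159 left).
Mar has 31 days: +31 → Apr 1, 2317 (128 left).
Apr has 30 days: +30 → May 1, 2317 (98 left).
May has 31 days: +31 → Jun 1, 2317 (67 left).
Jun has 30 days: +30 → Jul 1, 2317 (37 left).
Jul has 31 days: +31 → Aug 1, 2317 (6 left).
+6 → Aug 7, 2317.

August 7, 2317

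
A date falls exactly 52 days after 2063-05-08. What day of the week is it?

Friday

May 8, 2063 is a Tuesday.
52 mod 7 = 3, so 52 days after a Tuesday is Tuesday + 3 = Friday.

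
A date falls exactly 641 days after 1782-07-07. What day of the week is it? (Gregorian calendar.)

Jul 7, 1782 is a Sunday.
641 mod 7 = 4, so 641 days after a Sunday is Sunday + 4 = Thursday.

Thursday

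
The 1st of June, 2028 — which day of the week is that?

Thursday

Doomsday rule: the anchor day for the 2000s is Tuesday. For year 28: 28÷12 = 2 r 4, and 4÷4 = 1, so 2+4+1 = 7.
Tuesday + 7 ≡ Tuesday — that's 2028's doomsday.
In June the doomsday date is Jun 6.
Jun 1 is 5 days before Jun 6; 5 mod 7 = 5, so Tuesday − 5 = Thursday.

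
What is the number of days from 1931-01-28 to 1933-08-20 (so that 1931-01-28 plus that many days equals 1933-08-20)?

Jan 28, 1931 → Jan 28, 1932: 365 days.
Jan 28, 1932 → Jan 28, 1933: 366 days (Feb 29, 1932 is in that span).
Jan 28, 1933 → Feb 28, 1933: 31 days (January has 31).
Feb 28, 1933 → Mar 28, 1933: 28 days (February has 28).
Mar 28, 1933 → Apr 28, 1933: 31 days (March has 31).
Apr 28, 1933 → May 28, 1933: 30 days (April has 30).
May 28, 1933 → Jun 28, 1933: 31 days (May has 31).
Jun 28, 1933 → Jul 28, 1933: 30 days (June has 30).
Jul 28, 1933 → Aug 20, 1933: 23 days.
Total: 935 days.

935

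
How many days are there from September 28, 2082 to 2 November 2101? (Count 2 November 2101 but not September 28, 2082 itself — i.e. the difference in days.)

Sep 28, 2082 → Sep 28, 2083: 365 days.
Sep 28, 2083 → Sep 28, 2084: 366 days (Feb 29, 2084 is in that span).
Sep 28, 2084 → Sep 28, 2085: 365 days.
Sep 28, 2085 → Sep 28, 2086: 365 days.
Sep 28, 2086 → Sep 28, 2087: 365 days.
Sep 28, 2087 → Sep 28, 2088: 366 days (Feb 29, 2088 is in that span).
Sep 28, 2088 → Sep 28, 2089: 365 days.
Sep 28, 2089 → Sep 28, 2090: 365 days.
Sep 28, 2090 → Sep 28, 2091: 365 days.
Sep 28, 2091 → Sep 28, 2092: 366 days (Feb 29, 2092 is in that span).
Sep 28, 2092 → Sep 28, 2093: 365 days.
Sep 28, 2093 → Sep 28, 2094: 365 days.
Sep 28, 2094 → Sep 28, 2095: 365 days.
Sep 28, 2095 → Sep 28, 2096: 366 days (Feb 29, 2096 is in that span).
Sep 28, 2096 → Sep 28, 2097: 365 days.
Sep 28, 2097 → Sep 28, 2098: 365 days.
Sep 28, 2098 → Sep 28, 2099: 365 days.
Sep 28, 2099 → Sep 28, 2100: 365 days.
Sep 28, 2100 → Oct 28, 2100: 30 days (September has 30).
Oct 28, 2100 → Nov 28, 2100: 31 days (October has 31).
Nov 28, 2100 → Dec 28, 2100: 30 days (November has 30).
Dec 28, 2100 → Jan 28, 2101: 31 days (December has 31).
Jan 28, 2101 → Feb 28, 2101: 31 days (January has 31).
Feb 28, 2101 → Mar 28, 2101: 28 days (February has 28).
Mar 28, 2101 → Apr 28, 2101: 31 days (March has 31).
Apr 28, 2101 → May 28, 2101: 30 days (April has 30).
May 28, 2101 → Jun 28, 2101: 31 days (May has 31).
Jun 28, 2101 → Jul 28, 2101: 30 days (June has 30).
Jul 28, 2101 → Aug 28, 2101: 31 days (July has 31).
Aug 28, 2101 → Sep 28, 2101: 31 days (August has 31).
Sep 28, 2101 → Oct 28, 2101: 30 days (September has 30).
Oct 28, 2101 → Nov 2, 2101: 5 days.
Total: 6974 days.

6974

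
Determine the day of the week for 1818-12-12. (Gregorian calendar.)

Saturday

Doomsday rule: the anchor day for the 1800s is Friday. For year 18: 18÷12 = 1 r 6, and 6÷4 = 1, so 1+6+1 = 8.
Friday + 8 ≡ Saturday — that's 1818's doomsday.
In December the doomsday date is Dec 12.
Dec 12 is the doomsday itself: Saturday.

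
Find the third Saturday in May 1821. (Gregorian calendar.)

May 19, 1821

May 1, 1821 is a Tuesday.
The first Saturday is therefore May 5 (4 days later).
The third Saturday is 5 + 2×7 = May 19.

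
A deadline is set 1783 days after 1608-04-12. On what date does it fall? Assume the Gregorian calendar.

February 28, 1613

+365 (one year) → Apr 12, 1609 (1418 left).
+365 (one year) → Apr 12, 1610 (1053 left).
+365 (one year) → Apr 12, 1611 (688 left).
+366 (one year; includes Feb 29, 1612) → Apr 12, 1612 (322 left).
Apr has 30 days: +19 → May 1, 1612 (303 left).
May has 31 days: +31 → Jun 1, 1612 (272 left).
Jun has 30 days: +30 → Jul 1, 1612 (242 left).
Jul has 31 days: +31 → Aug 1, 1612 (211 left).
Aug has 31 days: +31 → Sep 1, 1612 (180 left).
Sep has 30 days: +30 → Oct 1, 1612 (150 left).
Oct has 31 days: +31 → Nov 1, 1612 (119 left).
Nov has 30 days: +30 → Dec 1, 1612 (89 left).
Dec has 31 days: +31 → Jan 1, 1613 (58 left).
Jan has 31 days: +31 → Feb 1, 1613 (27 left).
+27 → Feb 28, 1613.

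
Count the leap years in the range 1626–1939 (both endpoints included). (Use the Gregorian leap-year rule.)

Multiples of 4 in [1626,1939]: 78.
Of those, multiples of 100: 3 (not leap unless ÷400).
Multiples of 400: 0.
Leap years = 78 − 3 + 0 = 75.

75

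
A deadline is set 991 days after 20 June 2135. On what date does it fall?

+366 (one year; includes Feb 29, 2136) → Jun 20, 2136 (625 left).
+365 (one year) → Jun 20, 2137 (260 left).
Jun has 30 days: +11 → Jul 1, 2137 (249 left).
Jul has 31 days: +31 → Aug 1, 2137 (218 left).
Aug has 31 days: +31 → Sep 1, 2137 (187 left).
Sep has 30 days: +30 → Oct 1, 2137 (157 left).
Oct has 31 days: +31 → Nov 1, 2137 (126 left).
Nov has 30 days: +30 → Dec 1, 2137 (96 left).
Dec has 31 days: +31 → Jan 1, 2138 (65 left).
Jan has 31 days: +31 → Feb 1, 2138 (34 left).
Feb has 28 days: +28 → Mar 1, 2138 (6 left).
+6 → Mar 7, 2138.

March 7, 2138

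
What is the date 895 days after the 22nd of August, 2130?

February 2, 2133

+365 (one year) → Aug 22, 2131 (530 left).
+366 (one year; includes Feb 29, 2132) → Aug 22, 2132 (164 left).
Aug has 31 days: +10 → Sep 1, 2132 (154 left).
Sep has 30 days: +30 → Oct 1, 2132 (124 left).
Oct has 31 days: +31 → Nov 1, 2132 (93 left).
Nov has 30 days: +30 → Dec 1, 2132 (63 left).
Dec has 31 days: +31 → Jan 1, 2133 (32 left).
Jan has 31 days: +31 → Feb 1, 2133 (1 left).
+1 → Feb 2, 2133.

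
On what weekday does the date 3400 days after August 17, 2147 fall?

First find the weekday of Aug 17, 2147. Doomsday rule: the anchor day for the 2100s is Sunday. For year 47: 47÷12 = 3 r 11, and 11÷4 = 2, so 3+11+2 = 16.
Sunday + 16 ≡ Tuesday — that's 2147's doomsday.
In August the doomsday date is Aug 8.
Aug 17 is 9 days after Aug 8; 9 mod 7 = 2, so Tuesday + 2 = Thursday.
3400 mod 7 = 5, so 3400 days after a Thursday is Thursday + 5 = Tuesday.

Tuesday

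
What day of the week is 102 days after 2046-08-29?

First find the weekday of Aug 29, 2046. Doomsday rule: the anchor day for the 2000s is Tuesday. For year 46: 46÷12 = 3 r 10, and 10÷4 = 2, so 3+10+2 = 15.
Tuesday + 15 ≡ Wednesday — that's 2046's doomsday.
In August the doomsday date is Aug 8.
Aug 29 is 21 days after Aug 8; 21 mod 7 = 0, so Wednesday + 0 = Wednesday.
102 mod 7 = 4, so 102 days after a Wednesday is Wednesday + 4 = Sunday.

Sunday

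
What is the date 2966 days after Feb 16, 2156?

+366 (one year; includes Feb 29, 2156) → Feb 16, 2157 (2600 left).
+365 (one year) → Feb 16, 2158 (2235 left).
+365 (one year) → Feb 16, 2159 (1870 left).
+365 (one year) → Feb 16, 2160 (1505 left).
+366 (one year; includes Feb 29, 2160) → Feb 16, 2161 (1139 left).
+365 (one year) → Feb 16, 2162 (774 left).
+365 (one year) → Feb 16, 2163 (409 left).
+365 (one year) → Feb 16, 2164 (44 left).
Feb has 29 days: +14 → Mar 1, 2164 (30 left).
+30 → Mar 31, 2164.

March 31, 2164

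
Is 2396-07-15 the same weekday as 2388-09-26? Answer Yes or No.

Yes

From Sep 26, 2388 to Jul 15, 2396 is 2849 days.
2849 mod 7 = 0, so they are the same weekday.
(Sep 26, 2388 is a Monday; Jul 15, 2396 is a Monday.)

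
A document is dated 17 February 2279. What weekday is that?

Monday

Doomsday rule: the anchor day for the 2200s is Friday. For year 79: 79÷12 = 6 r 7, and 7÷4 = 1, so 6+7+1 = 14.
Friday + 14 ≡ Friday — that's 2279's doomsday.
In February the doomsday date is Feb 28 (2279 is not a leap year).
Feb 17 is 11 days before Feb 28; 11 mod 7 = 4, so Friday − 4 = Monday.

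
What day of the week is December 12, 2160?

Doomsday rule: the anchor day for the 2100s is Sunday. For year 60: 60÷12 = 5 r 0, and 0÷4 = 0, so 5+0+0 = 5.
Sunday + 5 ≡ Friday — that's 2160's doomsday.
In December the doomsday date is Dec 12.
Dec 12 is the doomsday itself: Friday.

Friday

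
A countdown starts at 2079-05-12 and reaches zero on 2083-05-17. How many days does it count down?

May 12, 2079 → May 12, 2080: 366 days (Feb 29, 2080 is in that span).
May 12, 2080 → May 12, 2081: 365 days.
May 12, 2081 → May 12, 2082: 365 days.
May 12, 2082 → Jun 12, 2082: 31 days (May has 31).
Jun 12, 2082 → Jul 12, 2082: 30 days (June has 30).
Jul 12, 2082 → Aug 12, 2082: 31 days (July has 31).
Aug 12, 2082 → Sep 12, 2082: 31 days (August has 31).
Sep 12, 2082 → Oct 12, 2082: 30 days (September has 30).
Oct 12, 2082 → Nov 12, 2082: 31 days (October has 31).
Nov 12, 2082 → Dec 12, 2082: 30 days (November has 30).
Dec 12, 2082 → Jan 12, 2083: 31 days (December has 31).
Jan 12, 2083 → Feb 12, 2083: 31 days (January has 31).
Feb 12, 2083 → Mar 12, 2083: 28 days (February has 28).
Mar 12, 2083 → Apr 12, 2083: 31 days (March has 31).
Apr 12, 2083 → May 12, 2083: 30 days (April has 30).
May 12, 2083 → May 17, 2083: 5 days.
Total: 1466 days.

1466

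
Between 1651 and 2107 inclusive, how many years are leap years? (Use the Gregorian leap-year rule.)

Multiples of 4 in [1651,2107]: 114.
Of those, multiples of 100: 5 (not leap unless ÷400).
Multiples of 400: 1.
Leap years = 114 − 5 + 1 = 110.

110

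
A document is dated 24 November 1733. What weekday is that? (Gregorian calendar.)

Tuesday

Doomsday rule: the anchor day for the 1700s is Sunday. For year 33: 33÷12 = 2 r 9, and 9÷4 = 2, so 2+9+2 = 13.
Sunday + 13 ≡ Saturday — that's 1733's doomsday.
In November the doomsday date is Nov 7.
Nov 24 is 17 days after Nov 7; 17 mod 7 = 3, so Saturday + 3 = Tuesday.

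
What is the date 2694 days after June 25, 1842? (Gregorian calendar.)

+365 (one year) → Jun 25, 1843 (2329 left).
+366 (one year; includes Feb 29, 1844) → Jun 25, 1844 (1963 left).
+365 (one year) → Jun 25, 1845 (1598 left).
+365 (one year) → Jun 25, 1846 (1233 left).
+365 (one year) → Jun 25, 1847 (868 left).
+366 (one year; includes Feb 29, 1848) → Jun 25, 1848 (502 left).
+365 (one year) → Jun 25, 1849 (137 left).
Jun has 30 days: +6 → Jul 1, 1849 (131 left).
Jul has 31 days: +31 → Aug 1, 1849 (100 left).
Aug has 31 days: +31 → Sep 1, 1849 (69 left).
Sep has 30 days: +30 → Oct 1, 1849 (39 left).
Oct has 31 days: +31 → Nov 1, 1849 (8 left).
+8 → Nov 9, 1849.

November 9, 1849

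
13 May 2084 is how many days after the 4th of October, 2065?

Oct 4, 2065 → Oct 4, 2066: 365 days.
Oct 4, 2066 → Oct 4, 2067: 365 days.
Oct 4, 2067 → Oct 4, 2068: 366 days (Feb 29, 2068 is in that span).
Oct 4, 2068 → Oct 4, 2069: 365 days.
Oct 4, 2069 → Oct 4, 2070: 365 days.
Oct 4, 2070 → Oct 4, 2071: 365 days.
Oct 4, 2071 → Oct 4, 2072: 366 days (Feb 29, 2072 is in that span).
Oct 4, 2072 → Oct 4, 2073: 365 days.
Oct 4, 2073 → Oct 4, 2074: 365 days.
Oct 4, 2074 → Oct 4, 2075: 365 days.
Oct 4, 2075 → Oct 4, 2076: 366 days (Feb 29, 2076 is in that span).
Oct 4, 2076 → Oct 4, 2077: 365 days.
Oct 4, 2077 → Oct 4, 2078: 365 days.
Oct 4, 2078 → Oct 4, 2079: 365 days.
Oct 4, 2079 → Oct 4, 2080: 366 days (Feb 29, 2080 is in that span).
Oct 4, 2080 → Oct 4, 2081: 365 days.
Oct 4, 2081 → Oct 4, 2082: 365 days.
Oct 4, 2082 → Oct 4, 2083: 365 days.
Oct 4, 2083 → Nov 4, 2083: 31 days (October has 31).
Nov 4, 2083 → Dec 4, 2083: 30 days (November has 30).
Dec 4, 2083 → Jan 4, 2084: 31 days (December has 31).
Jan 4, 2084 → Feb 4, 2084: 31 days (January has 31).
Feb 4, 2084 → Mar 4, 2084: 29 days (February has 29).
Mar 4, 2084 → Apr 4, 2084: 31 days (March has 31).
Apr 4, 2084 → May 4, 2084: 30 days (April has 30).
May 4, 2084 → May 13, 2084: 9 days.
Total: 6796 days.

6796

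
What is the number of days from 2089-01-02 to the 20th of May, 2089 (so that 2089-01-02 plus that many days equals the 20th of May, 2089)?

138

Jan 2, 2089 → Feb 2, 2089: 31 days (January has 31).
Feb 2, 2089 → Mar 2, 2089: 28 days (February has 28).
Mar 2, 2089 → Apr 2, 2089: 31 days (March has 31).
Apr 2, 2089 → May 2, 2089: 30 days (April has 30).
May 2, 2089 → May 20, 2089: 18 days.
Total: 138 days.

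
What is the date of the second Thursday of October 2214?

October 1, 2214 is a Saturday.
The first Thursday is therefore October 6 (5 days later).
The second Thursday is 6 + 1×7 = October 13.

October 13, 2214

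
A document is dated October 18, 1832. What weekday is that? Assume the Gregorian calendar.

Thursday

Doomsday rule: the anchor day for the 1800s is Friday. For year 32: 32÷12 = 2 r 8, and 8÷4 = 2, so 2+8+2 = 12.
Friday + 12 ≡ Wednesday — that's 1832's doomsday.
In October the doomsday date is Oct 10.
Oct 18 is 8 days after Oct 10; 8 mod 7 = 1, so Wednesday + 1 = Thursday.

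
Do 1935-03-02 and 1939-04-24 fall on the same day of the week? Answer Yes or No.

No

From Mar 2, 1935 to Apr 24, 1939 is 1514 days.
1514 mod 7 = 2, so they are different weekdays.
(Mar 2, 1935 is a Saturday; Apr 24, 1939 is a Monday.)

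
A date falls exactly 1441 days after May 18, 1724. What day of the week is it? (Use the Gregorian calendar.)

Wednesday

First find the weekday of May 18, 1724. Doomsday rule: the anchor day for the 1700s is Sunday. For year 24: 24÷12 = 2 r 0, and 0÷4 = 0, so 2+0+0 = 2.
Sunday + 2 ≡ Tuesday — that's 1724's doomsday.
In May the doomsday date is May 9.
May 18 is 9 days after May 9; 9 mod 7 = 2, so Tuesday + 2 = Thursday.
1441 mod 7 = 6, so 1441 days after a Thursday is Thursday + 6 = Wednesday.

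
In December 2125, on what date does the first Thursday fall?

December 1, 2125 is a Saturday.
The first Thursday is therefore December 6 (5 days later).

December 6, 2125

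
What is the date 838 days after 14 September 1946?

December 30, 1948

+365 (one year) → Sep 14, 1947 (473 left).
+366 (one year; includes Feb 29, 1948) → Sep 14, 1948 (107 left).
Sep has 30 days: +17 → Oct 1, 1948 (90 left).
Oct has 31 days: +31 → Nov 1, 1948 (59 left).
Nov has 30 days: +30 → Dec 1, 1948 (29 left).
+29 → Dec 30, 1948.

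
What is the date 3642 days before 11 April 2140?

April 22, 2130

−366 (one year; includes Feb 29, 2140) → Apr 11, 2139 (3276 left).
−365 (one year) → Apr 11, 2138 (2911 left).
−365 (one year) → Apr 11, 2137 (2546 left).
−365 (one year) → Apr 11, 2136 (2181 left).
−366 (one year; includes Feb 29, 2136) → Apr 11, 2135 (1815 left).
−365 (one year) → Apr 11, 2134 (1450 left).
−365 (one year) → Apr 11, 2133 (1085 left).
−365 (one year) → Apr 11, 2132 (720 left).
−366 (one year; includes Feb 29, 2132) → Apr 11, 2131 (354 left).
−11 → Mar 31, 2131 (end of Mar, 31 days; 343 left).
−31 → Feb 28, 2131 (end of Feb, 28 days; 312 left).
−28 → Jan 31, 2131 (end of Jan, 31 days; 284 left).
−31 → Dec 31, 2130 (end of Dec, 31 days; 253 left).
−31 → Nov 30, 2130 (end of Nov, 30 days; 222 left).
−30 → Oct 31, 2130 (end of Oct, 31 days; 192 left).
−31 → Sep 30, 2130 (end of Sep, 30 days; 161 left).
−30 → Aug 31, 2130 (end of Aug, 31 days; 131 left).
−31 → Jul 31, 2130 (end of Jul, 31 days; 100 left).
−31 → Jun 30, 2130 (end of Jun, 30 days; 69 left).
−30 → May 31, 2130 (end of May, 31 days; 39 left).
−31 → Apr 30, 2130 (end of Apr, 30 days; 8 left).
−8 → Apr 22, 2130.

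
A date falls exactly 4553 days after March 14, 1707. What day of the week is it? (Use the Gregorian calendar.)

First find the weekday of Mar 14, 1707. Doomsday rule: the anchor day for the 1700s is Sunday. For year 07: 7÷12 = 0 r 7, and 7÷4 = 1, so 0+7+1 = 8.
Sunday + 8 ≡ Monday — that's 1707's doomsday.
In March the doomsday date is Mar 14.
Mar 14 is the doomsday itself: Monday.
4553 mod 7 = 3, so 4553 days after a Monday is Monday + 3 = Thursday.

Thursday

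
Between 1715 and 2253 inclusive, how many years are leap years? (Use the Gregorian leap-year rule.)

131

Multiples of 4 in [1715,2253]: 135.
Of those, multiples of 100: 5 (not leap unless ÷400).
Multiples of 400: 1.
Leap years = 135 − 5 + 1 = 131.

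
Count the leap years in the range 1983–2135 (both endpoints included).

37

Multiples of 4 in [1983,2135]: 38.
Of those, multiples of 100: 2 (not leap unless ÷400).
Multiples of 400: 1.
Leap years = 38 − 2 + 1 = 37.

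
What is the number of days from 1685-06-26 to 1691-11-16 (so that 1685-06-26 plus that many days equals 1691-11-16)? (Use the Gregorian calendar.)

2334

Jun 26, 1685 → Jun 26, 1686: 365 days.
Jun 26, 1686 → Jun 26, 1687: 365 days.
Jun 26, 1687 → Jun 26, 1688: 366 days (Feb 29, 1688 is in that span).
Jun 26, 1688 → Jun 26, 1689: 365 days.
Jun 26, 1689 → Jun 26, 1690: 365 days.
Jun 26, 1690 → Jun 26, 1691: 365 days.
Jun 26, 1691 → Jul 26, 1691: 30 days (June has 30).
Jul 26, 1691 → Aug 26, 1691: 31 days (July has 31).
Aug 26, 1691 → Sep 26, 1691: 31 days (August has 31).
Sep 26, 1691 → Oct 26, 1691: 30 days (September has 30).
Oct 26, 1691 → Nov 16, 1691: 21 days.
Total: 2334 days.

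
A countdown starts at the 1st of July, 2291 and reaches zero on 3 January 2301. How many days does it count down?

Jul 1, 2291 → Jul 1, 2292: 366 days (Feb 29, 2292 is in that span).
Jul 1, 2292 → Jul 1, 2293: 365 days.
Jul 1, 2293 → Jul 1, 2294: 365 days.
Jul 1, 2294 → Jul 1, 2295: 365 days.
Jul 1, 2295 → Jul 1, 2296: 366 days (Feb 29, 2296 is in that span).
Jul 1, 2296 → Jul 1, 2297: 365 days.
Jul 1, 2297 → Jul 1, 2298: 365 days.
Jul 1, 2298 → Jul 1, 2299: 365 days.
Jul 1, 2299 → Jul 1, 2300: 365 days.
Jul 1, 2300 → Aug 1, 2300: 31 days (July has 31).
Aug 1, 2300 → Sep 1, 2300: 31 days (August has 31).
Sep 1, 2300 → Oct 1, 2300: 30 days (September has 30).
Oct 1, 2300 → Nov 1, 2300: 31 days (October has 31).
Nov 1, 2300 → Dec 1, 2300: 30 days (November has 30).
Dec 1, 2300 → Jan 1, 2301: 31 days (December has 31).
Jan 1, 2301 → Jan 3, 2301: 2 days.
Total: 3473 days.

3473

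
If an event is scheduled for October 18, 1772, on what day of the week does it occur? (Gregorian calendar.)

Doomsday rule: the anchor day for the 1700s is Sunday. For year 72: 72÷12 = 6 r 0, and 0÷4 = 0, so 6+0+0 = 6.
Sunday + 6 ≡ Saturday — that's 1772's doomsday.
In October the doomsday date is Oct 10.
Oct 18 is 8 days after Oct 10; 8 mod 7 = 1, so Saturday + 1 = Sunday.

Sunday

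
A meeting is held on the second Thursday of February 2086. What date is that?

February 1, 2086 is a Friday.
The first Thursday is therefore February 7 (6 days later).
The second Thursday is 7 + 1×7 = February 14.

February 14, 2086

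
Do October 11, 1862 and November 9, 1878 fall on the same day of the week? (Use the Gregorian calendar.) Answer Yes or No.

From Oct 11, 1862 to Nov 9, 1878 is 5873 days.
5873 mod 7 = 0, so they are the same weekday.
(Oct 11, 1862 is a Saturday; Nov 9, 1878 is a Saturday.)

Yes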